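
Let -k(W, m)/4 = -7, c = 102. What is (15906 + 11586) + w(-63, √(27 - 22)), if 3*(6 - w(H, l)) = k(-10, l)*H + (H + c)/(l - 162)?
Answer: 736950660/26239 + 13*√5/26239 ≈ 28086.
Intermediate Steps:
k(W, m) = 28 (k(W, m) = -4*(-7) = 28)
w(H, l) = 6 - 28*H/3 - (102 + H)/(3*(-162 + l)) (w(H, l) = 6 - (28*H + (H + 102)/(l - 162))/3 = 6 - (28*H + (102 + H)/(-162 + l))/3 = 6 + (-28*H/3 - (102 + H)/(3*(-162 + l))) = 6 - 28*H/3 - (102 + H)/(3*(-162 + l)))
(15906 + 11586) + w(-63, √(27 - 22)) = (15906 + 11586) + (-3018 + 18*√(27 - 22) + 4535*(-63) - 28*(-63)*√(27 - 22))/(3*(-162 + √(27 - 22))) = 27492 + (-3018 + 18*√5 - 285705 - 28*(-63)*√5)/(3*(-162 + √5)) = 27492 + (-3018 + 18*√5 - 285705 + 1764*√5)/(3*(-162 + √5)) = 27492 + (-288723 + 1782*√5)/(3*(-162 + √5))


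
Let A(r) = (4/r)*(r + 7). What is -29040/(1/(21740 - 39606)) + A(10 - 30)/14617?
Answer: 37918591154413/73085 ≈ 5.1883e+8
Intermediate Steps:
A(r) = 4*(7 + r)/r (A(r) = (4/r)*(7 + r) = 4*(7 + r)/r)
-29040/(1/(21740 - 39606)) + A(10 - 30)/14617 = -29040/(1/(21740 - 39606)) + (4 + 28/(10 - 30))/14617 = -29040/(1/(-17866)) + (4 + 28/(-20))*(1/14617) = -29040/(-1/17866) + (4 + 28*(-1/20))*(1/14617) = -29040*(-17866) + (4 - 7/5)*(1/14617) = 518828640 + (13/5)*(1/14617) = 518828640 + 13/73085 = 37918591154413/73085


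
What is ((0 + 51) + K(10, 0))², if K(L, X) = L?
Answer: 3721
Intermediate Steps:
((0 + 51) + K(10, 0))² = ((0 + 51) + 10)² = (51 + 10)² = 61² = 3721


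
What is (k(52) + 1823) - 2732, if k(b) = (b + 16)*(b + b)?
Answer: 6163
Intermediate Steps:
k(b) = 2*b*(16 + b) (k(b) = (16 + b)*(2*b) = 2*b*(16 + b))
(k(52) + 1823) - 2732 = (2*52*(16 + 52) + 1823) - 2732 = (2*52*68 + 1823) - 2732 = (7072 + 1823) - 2732 = 8895 - 2732 = 6163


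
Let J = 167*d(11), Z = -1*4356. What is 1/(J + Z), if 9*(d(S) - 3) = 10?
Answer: -9/33025 ≈ -0.00027252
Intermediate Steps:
d(S) = 37/9 (d(S) = 3 + (⅑)*10 = 3 + 10/9 = 37/9)
Z = -4356
J = 6179/9 (J = 167*(37/9) = 6179/9 ≈ 686.56)
1/(J + Z) = 1/(6179/9 - 4356) = 1/(-33025/9) = -9/33025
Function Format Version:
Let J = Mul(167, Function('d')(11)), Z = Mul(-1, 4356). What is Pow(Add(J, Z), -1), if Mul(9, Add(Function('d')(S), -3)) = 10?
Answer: Rational(-9, 33025) ≈ -0.00027252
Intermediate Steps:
Function('d')(S) = Rational(37, 9) (Function('d')(S) = Add(3, Mul(Rational(1, 9), 10)) = Add(3, Rational(10, 9)) = Rational(37, 9))
Z = -4356
J = Rational(6179, 9) (J = Mul(167, Rational(37, 9)) = Rational(6179, 9) ≈ 686.56)
Pow(Add(J, Z), -1) = Pow(Add(Rational(6179, 9), -4356), -1) = Pow(Rational(-33025, 9), -1) = Rational(-9, 33025)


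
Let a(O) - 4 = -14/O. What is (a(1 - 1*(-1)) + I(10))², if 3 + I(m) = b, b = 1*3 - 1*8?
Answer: 121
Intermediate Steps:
b = -5 (b = 3 - 8 = -5)
I(m) = -8 (I(m) = -3 - 5 = -8)
a(O) = 4 - 14/O
(a(1 - 1*(-1)) + I(10))² = ((4 - 14/(1 - 1*(-1))) - 8)² = ((4 - 14/(1 + 1)) - 8)² = ((4 - 14/2) - 8)² = ((4 - 14*½) - 8)² = ((4 - 7) - 8)² = (-3 - 8)² = (-11)² = 121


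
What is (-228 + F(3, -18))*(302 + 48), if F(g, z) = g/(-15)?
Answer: -79870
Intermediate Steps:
F(g, z) = -g/15 (F(g, z) = g*(-1/15) = -g/15)
(-228 + F(3, -18))*(302 + 48) = (-228 - 1/15*3)*(302 + 48) = (-228 - ⅕)*350 = -1141/5*350 = -79870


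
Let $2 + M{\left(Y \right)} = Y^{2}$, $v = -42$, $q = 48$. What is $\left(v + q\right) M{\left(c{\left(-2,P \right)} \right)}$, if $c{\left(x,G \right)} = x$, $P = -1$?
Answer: $12$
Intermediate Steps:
$M{\left(Y \right)} = -2 + Y^{2}$
$\left(v + q\right) M{\left(c{\left(-2,P \right)} \right)} = \left(-42 + 48\right) \left(-2 + \left(-2\right)^{2}\right) = 6 \left(-2 + 4\right) = 6 \cdot 2 = 12$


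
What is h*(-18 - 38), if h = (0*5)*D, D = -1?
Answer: 0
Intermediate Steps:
h = 0 (h = (0*5)*(-1) = 0*(-1) = 0)
h*(-18 - 38) = 0*(-18 - 38) = 0*(-56) = 0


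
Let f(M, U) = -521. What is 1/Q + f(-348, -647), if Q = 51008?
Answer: -26575167/51008 ≈ -521.00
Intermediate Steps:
1/Q + f(-348, -647) = 1/51008 - 521 = -26575167/51008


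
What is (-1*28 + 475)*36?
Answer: 16092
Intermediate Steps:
(-1*28 + 475)*36 = (-28 + 475)*36 = 447*36 = 16092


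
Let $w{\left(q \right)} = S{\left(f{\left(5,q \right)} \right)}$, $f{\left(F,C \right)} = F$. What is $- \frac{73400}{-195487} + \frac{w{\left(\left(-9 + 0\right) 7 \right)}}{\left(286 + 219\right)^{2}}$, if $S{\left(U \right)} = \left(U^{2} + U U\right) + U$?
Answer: $\frac{3745917357}{9970814435} \approx 0.37569$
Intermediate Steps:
$S{\left(U \right)} = U + 2 U^{2}$ ($S{\left(U \right)} = \left(U^{2} + U^{2}\right) + U = 2 U^{2} + U = U + 2 U^{2}$)
$w{\left(q \right)} = 55$ ($w{\left(q \right)} = 5 \left(1 + 2 \cdot 5\right) = 5 \left(1 + 10\right) = 5 \cdot 11 = 55$)
$- \frac{73400}{-195487} + \frac{w{\left(\left(-9 + 0\right) 7 \right)}}{\left(286 + 219\right)^{2}} = - \frac{73400}{-195487} + \frac{55}{\left(286 + 219\right)^{2}} = \left(-73400\right) \left(- \frac{1}{195487}\right) + \frac{55}{505^{2}} = \frac{73400}{195487} + \frac{55}{255025} = \frac{73400}{195487} + 55 \cdot \frac{1}{255025} = \frac{73400}{195487} + \frac{11}{51005} = \frac{3745917357}{9970814435}$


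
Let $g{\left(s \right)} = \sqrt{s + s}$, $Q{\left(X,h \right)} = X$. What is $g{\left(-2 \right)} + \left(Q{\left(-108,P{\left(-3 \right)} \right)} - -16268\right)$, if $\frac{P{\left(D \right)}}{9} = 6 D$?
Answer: $16160 + 2 i \approx 16160.0 + 2.0 i$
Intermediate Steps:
$P{\left(D \right)} = 54 D$ ($P{\left(D \right)} = 9 \cdot 6 D = 54 D$)
$g{\left(s \right)} = \sqrt{2} \sqrt{s}$ ($g{\left(s \right)} = \sqrt{2 s} = \sqrt{2} \sqrt{s}$)
$g{\left(-2 \right)} + \left(Q{\left(-108,P{\left(-3 \right)} \right)} - -16268\right) = \sqrt{2} \sqrt{-2} - -16160 = \sqrt{2} i \sqrt{2} + \left(-108 + 16268\right) = 2 i + 16160 = 16160 + 2 i$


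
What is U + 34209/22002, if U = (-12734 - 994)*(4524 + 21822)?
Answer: -2652545619189/7334 ≈ -3.6168e+8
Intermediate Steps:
U = -361677888 (U = -13728*26346 = -361677888)
U + 34209/22002 = -361677888 + 34209/22002 = -361677888 + 34209*(1/22002) = -361677888 + 11403/7334 = -2652545619189/7334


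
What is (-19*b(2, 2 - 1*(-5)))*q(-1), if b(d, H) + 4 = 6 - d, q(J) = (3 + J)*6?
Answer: 0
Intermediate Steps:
q(J) = 18 + 6*J
b(d, H) = 2 - d (b(d, H) = -4 + (6 - d) = 2 - d)
(-19*b(2, 2 - 1*(-5)))*q(-1) = (-19*(2 - 1*2))*(18 + 6*(-1)) = (-19*(2 - 2))*(18 - 6) = -19*0*12 = 0*12 = 0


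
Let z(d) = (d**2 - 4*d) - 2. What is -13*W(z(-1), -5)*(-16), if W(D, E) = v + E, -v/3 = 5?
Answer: -4160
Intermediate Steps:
v = -15 (v = -3*5 = -15)
z(d) = -2 + d**2 - 4*d
W(D, E) = -15 + E
-13*W(z(-1), -5)*(-16) = -13*(-15 - 5)*(-16) = -13*(-20)*(-16) = 260*(-16) = -4160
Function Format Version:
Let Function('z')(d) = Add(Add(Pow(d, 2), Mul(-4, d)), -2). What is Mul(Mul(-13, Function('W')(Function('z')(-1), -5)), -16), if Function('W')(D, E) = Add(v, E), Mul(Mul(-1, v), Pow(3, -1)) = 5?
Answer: -4160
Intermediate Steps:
v = -15 (v = Mul(-3, 5) = -15)
Function('z')(d) = Add(-2, Pow(d, 2), Mul(-4, d))
Function('W')(D, E) = Add(-15, E)
Mul(Mul(-13, Function('W')(Function('z')(-1), -5)), -16) = Mul(Mul(-13, Add(-15, -5)), -16) = Mul(Mul(-13, -20), -16) = Mul(260, -16) = -4160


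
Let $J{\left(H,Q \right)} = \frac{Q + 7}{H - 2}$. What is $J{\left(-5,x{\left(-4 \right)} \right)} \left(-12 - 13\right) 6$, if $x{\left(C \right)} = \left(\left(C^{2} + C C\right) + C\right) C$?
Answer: $-2250$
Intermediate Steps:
$x{\left(C \right)} = C \left(C + 2 C^{2}\right)$ ($x{\left(C \right)} = \left(\left(C^{2} + C^{2}\right) + C\right) C = \left(2 C^{2} + C\right) C = \left(C + 2 C^{2}\right) C = C \left(C + 2 C^{2}\right)$)
$J{\left(H,Q \right)} = \frac{7 + Q}{-2 + H}$
$J{\left(-5,x{\left(-4 \right)} \right)} \left(-12 - 13\right) 6 = \frac{7 + \left(-4\right)^{2} \left(1 + 2 \left(-4\right)\right)}{-2 - 5} \left(-12 - 13\right) 6 = \frac{7 + 16 \left(1 - 8\right)}{-7} \left(-12 - 13\right) 6 = - \frac{7 + 16 \left(-7\right)}{7} \left(-25\right) 6 = - \frac{7 - 112}{7} \left(-25\right) 6 = \left(- \frac{1}{7}\right) \left(-105\right) \left(-25\right) 6 = 15 \left(-25\right) 6 = \left(-375\right) 6 = -2250$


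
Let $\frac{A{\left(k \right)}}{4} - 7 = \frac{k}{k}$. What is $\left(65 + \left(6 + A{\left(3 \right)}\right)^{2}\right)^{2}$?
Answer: $2277081$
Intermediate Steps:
$A{\left(k \right)} = 32$ ($A{\left(k \right)} = 28 + 4 \frac{k}{k} = 28 + 4 \cdot 1 = 28 + 4 = 32$)
$\left(65 + \left(6 + A{\left(3 \right)}\right)^{2}\right)^{2} = \left(65 + \left(6 + 32\right)^{2}\right)^{2} = \left(65 + 38^{2}\right)^{2} = \left(65 + 1444\right)^{2} = 1509^{2} = 2277081$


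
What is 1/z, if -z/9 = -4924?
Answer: 1/44316 ≈ 2.2565e-5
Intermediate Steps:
z = 44316 (z = -9*(-4924) = 44316)
1/z = 1/44316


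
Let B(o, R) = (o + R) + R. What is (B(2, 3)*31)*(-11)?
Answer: -2728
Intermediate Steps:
B(o, R) = o + 2*R (B(o, R) = (R + o) + R = o + 2*R)
(B(2, 3)*31)*(-11) = ((2 + 2*3)*31)*(-11) = ((2 + 6)*31)*(-11) = (8*31)*(-11) = 248*(-11) = -2728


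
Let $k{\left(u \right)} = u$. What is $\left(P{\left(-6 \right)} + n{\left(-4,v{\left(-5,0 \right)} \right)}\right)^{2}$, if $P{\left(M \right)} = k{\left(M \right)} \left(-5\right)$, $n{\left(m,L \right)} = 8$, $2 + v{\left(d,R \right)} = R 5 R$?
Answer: $1444$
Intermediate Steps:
$v{\left(d,R \right)} = -2 + 5 R^{2}$ ($v{\left(d,R \right)} = -2 + R 5 R = -2 + 5 R R = -2 + 5 R^{2}$)
$P{\left(M \right)} = - 5 M$ ($P{\left(M \right)} = M \left(-5\right) = - 5 M$)
$\left(P{\left(-6 \right)} + n{\left(-4,v{\left(-5,0 \right)} \right)}\right)^{2} = \left(\left(-5\right) \left(-6\right) + 8\right)^{2} = \left(30 + 8\right)^{2} = 38^{2} = 1444$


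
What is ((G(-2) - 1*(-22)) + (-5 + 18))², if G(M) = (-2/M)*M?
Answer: 1089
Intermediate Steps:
G(M) = -2
((G(-2) - 1*(-22)) + (-5 + 18))² = ((-2 - 1*(-22)) + (-5 + 18))² = ((-2 + 22) + 13)² = (20 + 13)² = 33² = 1089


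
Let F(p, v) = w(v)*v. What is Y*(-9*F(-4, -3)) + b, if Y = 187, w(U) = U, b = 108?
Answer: -15039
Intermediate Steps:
F(p, v) = v² (F(p, v) = v*v = v²)
Y*(-9*F(-4, -3)) + b = 187*(-9*(-3)²) + 108 = 187*(-9*9) + 108 = 187*(-81) + 108 = -15147 + 108 = -15039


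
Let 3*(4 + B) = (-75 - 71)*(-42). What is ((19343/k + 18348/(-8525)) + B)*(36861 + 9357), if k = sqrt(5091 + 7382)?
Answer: 72993566376/775 + 893994774*sqrt(12473)/12473 ≈ 1.0219e+8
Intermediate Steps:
k = sqrt(12473) ≈ 111.68
B = 2040 (B = -4 + ((-75 - 71)*(-42))/3 = -4 + (-146*(-42))/3 = -4 + (1/3)*6132 = -4 + 2044 = 2040)
((19343/k + 18348/(-8525)) + B)*(36861 + 9357) = ((19343/(sqrt(12473)) + 18348/(-8525)) + 2040)*(36861 + 9357) = ((19343*(sqrt(12473)/12473) + 18348*(-1/8525)) + 2040)*46218 = ((19343*sqrt(12473)/12473 - 1668/775) + 2040)*46218 = ((-1668/775 + 19343*sqrt(12473)/12473) + 2040)*46218 = (1579332/775 + 19343*sqrt(12473)/12473)*46218 = 72993566376/775 + 893994774*sqrt(12473)/12473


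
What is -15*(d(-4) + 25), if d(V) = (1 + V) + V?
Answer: -270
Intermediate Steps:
d(V) = 1 + 2*V
-15*(d(-4) + 25) = -15*((1 + 2*(-4)) + 25) = -15*((1 - 8) + 25) = -15*(-7 + 25) = -15*18 = -270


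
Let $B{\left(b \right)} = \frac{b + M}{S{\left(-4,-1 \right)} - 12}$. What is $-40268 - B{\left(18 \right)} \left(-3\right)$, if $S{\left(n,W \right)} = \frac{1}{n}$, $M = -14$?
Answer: $- \frac{1973180}{49} \approx -40269.0$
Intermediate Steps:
$B{\left(b \right)} = \frac{8}{7} - \frac{4 b}{49}$ ($B{\left(b \right)} = \frac{b - 14}{\frac{1}{-4} - 12} = \frac{-14 + b}{- \frac{1}{4} - 12} = \frac{-14 + b}{- \frac{49}{4}} = \left(-14 + b\right) \left(- \frac{4}{49}\right) = \frac{8}{7} - \frac{4 b}{49}$)
$-40268 - B{\left(18 \right)} \left(-3\right) = -40268 - \left(\frac{8}{7} - \frac{72}{49}\right) \left(-3\right) = -40268 - \left(- \frac{16}{49}\right) \left(-3\right) = -40268 - \frac{48}{49} = - \frac{1973180}{49}$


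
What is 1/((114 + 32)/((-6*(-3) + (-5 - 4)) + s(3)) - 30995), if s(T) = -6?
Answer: -3/92839 ≈ -3.2314e-5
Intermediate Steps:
1/((114 + 32)/((-6*(-3) + (-5 - 4)) + s(3)) - 30995) = 1/((114 + 32)/((-6*(-3) + (-5 - 4)) - 6) - 30995) = 1/(146/((18 - 9) - 6) - 30995) = 1/(146/(9 - 6) - 30995) = 1/(146/3 - 30995) = 1/(-92839/3) = -3/92839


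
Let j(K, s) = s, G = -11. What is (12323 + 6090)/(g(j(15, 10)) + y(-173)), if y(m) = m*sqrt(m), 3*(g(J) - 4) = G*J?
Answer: -5413422/46609057 + 28669041*I*sqrt(173)/46609057 ≈ -0.11615 + 8.0903*I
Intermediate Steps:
g(J) = 4 - 11*J/3 (g(J) = 4 + (-11*J)/3 = 4 - 11*J/3)
y(m) = m**(3/2)
(12323 + 6090)/(g(j(15, 10)) + y(-173)) = (12323 + 6090)/((4 - 11/3*10) + (-173)**(3/2)) = 18413/((4 - 110/3) - 173*I*sqrt(173)) = 18413/(-98/3 - 173*I*sqrt(173))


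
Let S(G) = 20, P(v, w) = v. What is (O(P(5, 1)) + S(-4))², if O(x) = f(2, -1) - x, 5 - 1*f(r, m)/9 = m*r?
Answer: 6084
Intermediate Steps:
f(r, m) = 45 - 9*m*r
O(x) = 63 - x (O(x) = (45 - 9*(-1)*2) - x = (45 + 18) - x = 63 - x)
(O(P(5, 1)) + S(-4))² = ((63 - 1*5) + 20)² = ((63 - 5) + 20)² = (58 + 20)² = 78² = 6084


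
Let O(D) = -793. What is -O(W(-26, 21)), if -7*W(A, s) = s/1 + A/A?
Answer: 793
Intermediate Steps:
W(A, s) = -⅐ - s/7 (W(A, s) = -(s/1 + A/A)/7 = -(s*1 + 1)/7 = -(s + 1)/7 = -(1 + s)/7 = -⅐ - s/7)
-O(W(-26, 21)) = -1*(-793) = 793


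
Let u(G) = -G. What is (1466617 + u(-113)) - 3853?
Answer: 1462877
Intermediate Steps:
(1466617 + u(-113)) - 3853 = (1466617 - 1*(-113)) - 3853 = (1466617 + 113) - 3853 = 1466730 - 3853 = 1462877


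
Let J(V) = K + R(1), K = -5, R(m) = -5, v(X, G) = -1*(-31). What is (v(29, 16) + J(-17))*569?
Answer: 11949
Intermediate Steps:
v(X, G) = 31
J(V) = -10 (J(V) = -5 - 5 = -10)
(v(29, 16) + J(-17))*569 = (31 - 10)*569 = 21*569 = 11949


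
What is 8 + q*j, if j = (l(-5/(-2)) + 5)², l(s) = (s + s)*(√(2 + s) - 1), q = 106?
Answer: 11933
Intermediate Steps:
l(s) = 2*s*(-1 + √(2 + s)) (l(s) = (2*s)*(-1 + √(2 + s)) = 2*s*(-1 + √(2 + s)))
j = 225/2 (j = (2*(-5/(-2))*(-1 + √(2 - 5/(-2))) + 5)² = (2*(-5*(-½))*(-1 + √(2 - 5*(-½))) + 5)² = (2*(5/2)*(-1 + √(2 + 5/2)) + 5)² = (2*(5/2)*(-1 + √(9/2)) + 5)² = (2*(5/2)*(-1 + 3*√2/2) + 5)² = ((-5 + 15*√2/2) + 5)² = (15*√2/2)² = 225/2 ≈ 112.50)
8 + q*j = 8 + 106*(225/2) = 8 + 11925 = 11933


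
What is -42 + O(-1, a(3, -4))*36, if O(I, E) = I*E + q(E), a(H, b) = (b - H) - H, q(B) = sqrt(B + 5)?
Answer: 318 + 36*I*sqrt(5) ≈ 318.0 + 80.498*I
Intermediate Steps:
q(B) = sqrt(5 + B)
a(H, b) = b - 2*H
O(I, E) = sqrt(5 + E) + E*I (O(I, E) = I*E + sqrt(5 + E) = E*I + sqrt(5 + E) = sqrt(5 + E) + E*I)
-42 + O(-1, a(3, -4))*36 = -42 + (sqrt(5 + (-4 - 2*3)) + (-4 - 2*3)*(-1))*36 = -42 + (sqrt(5 + (-4 - 6)) + (-4 - 6)*(-1))*36 = -42 + (sqrt(5 - 10) - 10*(-1))*36 = -42 + (sqrt(-5) + 10)*36 = -42 + (I*sqrt(5) + 10)*36 = -42 + (10 + I*sqrt(5))*36 = -42 + (360 + 36*I*sqrt(5)) = 318 + 36*I*sqrt(5)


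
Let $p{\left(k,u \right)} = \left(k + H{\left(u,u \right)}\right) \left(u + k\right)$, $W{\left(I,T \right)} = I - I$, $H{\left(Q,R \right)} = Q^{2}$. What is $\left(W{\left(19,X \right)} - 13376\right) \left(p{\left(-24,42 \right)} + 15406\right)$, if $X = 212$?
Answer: $-625006976$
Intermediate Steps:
$W{\left(I,T \right)} = 0$
$p{\left(k,u \right)} = \left(k + u\right) \left(k + u^{2}\right)$ ($p{\left(k,u \right)} = \left(k + u^{2}\right) \left(u + k\right) = \left(k + u^{2}\right) \left(k + u\right) = \left(k + u\right) \left(k + u^{2}\right)$)
$\left(W{\left(19,X \right)} - 13376\right) \left(p{\left(-24,42 \right)} + 15406\right) = \left(0 - 13376\right) \left(\left(\left(-24\right)^{2} + 42^{3} - 1008 - 24 \cdot 42^{2}\right) + 15406\right) = - 13376 \left(\left(576 + 74088 - 1008 - 42336\right) + 15406\right) = - 13376 \left(31320 + 15406\right) = \left(-13376\right) 46726 = -625006976$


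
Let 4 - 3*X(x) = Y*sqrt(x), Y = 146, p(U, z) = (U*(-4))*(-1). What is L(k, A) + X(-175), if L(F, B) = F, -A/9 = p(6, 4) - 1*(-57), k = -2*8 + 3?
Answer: -35/3 - 730*I*sqrt(7)/3 ≈ -11.667 - 643.8*I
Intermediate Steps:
p(U, z) = 4*U (p(U, z) = -4*U*(-1) = 4*U)
X(x) = 4/3 - 146*sqrt(x)/3
k = -13 (k = -16 + 3 = -13)
A = -729 (A = -9*(4*6 - 1*(-57)) = -9*(24 + 57) = -9*81 = -729)
L(k, A) + X(-175) = -13 + (4/3 - 730*I*sqrt(7)/3) = -35/3 - 730*I*sqrt(7)/3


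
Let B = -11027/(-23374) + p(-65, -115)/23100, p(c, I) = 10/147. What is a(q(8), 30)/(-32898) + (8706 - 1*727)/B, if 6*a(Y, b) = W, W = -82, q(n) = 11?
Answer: 1562577583672165751/92388977334054 ≈ 16913.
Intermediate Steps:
p(c, I) = 10/147 (p(c, I) = 10*(1/147) = 10/147)
a(Y, b) = -41/3 (a(Y, b) = (⅙)*(-82) = -41/3)
B = 936115441/1984277295 (B = -11027/(-23374) + (10/147)/23100 = -11027*(-1/23374) + (10/147)*(1/23100) = 11027/23374 + 1/339570 = 936115441/1984277295 ≈ 0.47177)
a(q(8), 30)/(-32898) + (8706 - 1*727)/B = -41/3/(-32898) + (8706 - 1*727)/(936115441/1984277295) = -41/3*(-1/32898) + (8706 - 727)*(1984277295/936115441) = 41/98694 + 7979*(1984277295/936115441) = 41/98694 + 15832548536805/936115441 = 1562577583672165751/92388977334054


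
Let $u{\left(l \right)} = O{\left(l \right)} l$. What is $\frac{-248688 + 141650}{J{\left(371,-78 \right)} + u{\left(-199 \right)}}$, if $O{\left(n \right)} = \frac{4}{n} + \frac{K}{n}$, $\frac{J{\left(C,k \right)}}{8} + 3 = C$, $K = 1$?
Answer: $- \frac{107038}{2949} \approx -36.296$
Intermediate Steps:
$J{\left(C,k \right)} = -24 + 8 C$
$O{\left(n \right)} = \frac{5}{n}$ ($O{\left(n \right)} = \frac{4}{n} + 1 \frac{1}{n} = \frac{4}{n} + \frac{1}{n} = \frac{5}{n}$)
$u{\left(l \right)} = 5$ ($u{\left(l \right)} = \frac{5}{l} l = 5$)
$\frac{-248688 + 141650}{J{\left(371,-78 \right)} + u{\left(-199 \right)}} = \frac{-248688 + 141650}{\left(-24 + 8 \cdot 371\right) + 5} = - \frac{107038}{\left(-24 + 2968\right) + 5} = - \frac{107038}{2944 + 5} = - \frac{107038}{2949}$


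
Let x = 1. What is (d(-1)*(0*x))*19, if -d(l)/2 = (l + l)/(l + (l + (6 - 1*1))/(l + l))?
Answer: 0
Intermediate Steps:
d(l) = -4*l/(l + (5 + l)/(2*l)) (d(l) = -2*(l + l)/(l + (l + (6 - 1*1))/(l + l)) = -2*2*l/(l + (l + (6 - 1))/((2*l))) = -2*2*l/(l + (l + 5)*(1/(2*l))) = -2*2*l/(l + (5 + l)*(1/(2*l))) = -2*2*l/(l + (5 + l)/(2*l)) = -4*l/(l + (5 + l)/(2*l)))
(d(-1)*(0*x))*19 = ((-8*(-1)²/(5 - 1 + 2*(-1)²))*(0*1))*19 = (-8*1/(5 - 1 + 2*1)*0)*19 = (-8*1/(5 - 1 + 2)*0)*19 = (-8*1/6*0)*19 = (-8*1*⅙*0)*19 = -4/3*0*19 = 0*19 = 0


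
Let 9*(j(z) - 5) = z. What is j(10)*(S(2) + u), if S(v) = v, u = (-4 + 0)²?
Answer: 110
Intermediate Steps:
j(z) = 5 + z/9
u = 16 (u = (-4)² = 16)
j(10)*(S(2) + u) = (5 + (⅑)*10)*(2 + 16) = (5 + 10/9)*18 = (55/9)*18 = 110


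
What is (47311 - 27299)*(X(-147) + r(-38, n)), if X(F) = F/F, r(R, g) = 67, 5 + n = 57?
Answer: 1360816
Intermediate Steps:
n = 52 (n = -5 + 57 = 52)
X(F) = 1
(47311 - 27299)*(X(-147) + r(-38, n)) = (47311 - 27299)*(1 + 67) = 20012*68 = 1360816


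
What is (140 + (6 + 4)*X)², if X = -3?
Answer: 12100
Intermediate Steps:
(140 + (6 + 4)*X)² = (140 + (6 + 4)*(-3))² = (140 + 10*(-3))² = (140 - 30)² = 110² = 12100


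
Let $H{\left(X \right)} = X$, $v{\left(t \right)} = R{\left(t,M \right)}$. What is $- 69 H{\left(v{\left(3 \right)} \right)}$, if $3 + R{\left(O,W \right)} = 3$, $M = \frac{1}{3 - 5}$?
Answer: $0$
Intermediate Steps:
$M = - \frac{1}{2}$ ($M = \frac{1}{-2} = - \frac{1}{2} \approx -0.5$)
$R{\left(O,W \right)} = 0$ ($R{\left(O,W \right)} = -3 + 3 = 0$)
$v{\left(t \right)} = 0$
$- 69 H{\left(v{\left(3 \right)} \right)} = \left(-69\right) 0 = 0$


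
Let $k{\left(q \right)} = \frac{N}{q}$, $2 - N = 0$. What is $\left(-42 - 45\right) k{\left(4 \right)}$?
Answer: $- \frac{87}{2} \approx -43.5$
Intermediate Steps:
$N = 2$ ($N = 2 - 0 = 2 + 0 = 2$)
$k{\left(q \right)} = \frac{2}{q}$
$\left(-42 - 45\right) k{\left(4 \right)} = \left(-42 - 45\right) \frac{2}{4} = \left(-42 - 45\right) 2 \cdot \frac{1}{4} = \left(-87\right) \frac{1}{2} = - \frac{87}{2}$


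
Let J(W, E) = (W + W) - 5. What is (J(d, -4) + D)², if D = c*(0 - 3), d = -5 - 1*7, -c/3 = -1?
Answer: 1444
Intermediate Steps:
c = 3 (c = -3*(-1) = 3)
d = -12 (d = -5 - 7 = -12)
D = -9 (D = 3*(0 - 3) = 3*(-3) = -9)
J(W, E) = -5 + 2*W (J(W, E) = 2*W - 5 = -5 + 2*W)
(J(d, -4) + D)² = ((-5 + 2*(-12)) - 9)² = ((-5 - 24) - 9)² = (-29 - 9)² = (-38)² = 1444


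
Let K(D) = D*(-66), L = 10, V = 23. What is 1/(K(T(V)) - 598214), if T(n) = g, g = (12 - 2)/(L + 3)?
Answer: -13/7777442 ≈ -1.6715e-6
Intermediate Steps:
g = 10/13 (g = (12 - 2)/(10 + 3) = 10/13 ≈ 0.76923)
T(n) = 10/13
K(D) = -66*D
1/(K(T(V)) - 598214) = 1/(-66*10/13 - 598214) = 1/(-660/13 - 598214) = 1/(-7777442/13) = -13/7777442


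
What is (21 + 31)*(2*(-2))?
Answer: -208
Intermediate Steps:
(21 + 31)*(2*(-2)) = 52*(-4) = -208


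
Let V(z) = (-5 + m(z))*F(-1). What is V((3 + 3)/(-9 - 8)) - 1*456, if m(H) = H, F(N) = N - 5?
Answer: -7206/17 ≈ -423.88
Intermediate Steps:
F(N) = -5 + N
V(z) = 30 - 6*z (V(z) = (-5 + z)*(-5 - 1) = (-5 + z)*(-6) = 30 - 6*z)
V((3 + 3)/(-9 - 8)) - 1*456 = (30 - 6*(3 + 3)/(-9 - 8)) - 1*456 = (30 - 36/(-17)) - 456 = (30 - 36*(-1)/17) - 456 = (30 - 6*(-6/17)) - 456 = (30 + 36/17) - 456 = 546/17 - 456 = -7206/17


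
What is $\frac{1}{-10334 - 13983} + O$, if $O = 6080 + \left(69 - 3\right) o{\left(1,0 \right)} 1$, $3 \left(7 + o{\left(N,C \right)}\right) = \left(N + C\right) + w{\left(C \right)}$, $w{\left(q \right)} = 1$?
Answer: $\frac{137682853}{24317} \approx 5662.0$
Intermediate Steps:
$o{\left(N,C \right)} = - \frac{20}{3} + \frac{C}{3} + \frac{N}{3}$ ($o{\left(N,C \right)} = -7 + \frac{\left(N + C\right) + 1}{3} = -7 + \frac{\left(C + N\right) + 1}{3} = -7 + \frac{1 + C + N}{3} = -7 + \left(\frac{1}{3} + \frac{C}{3} + \frac{N}{3}\right) = - \frac{20}{3} + \frac{C}{3} + \frac{N}{3}$)
$O = 5662$ ($O = 6080 + \left(69 - 3\right) \left(- \frac{20}{3} + \frac{1}{3} \cdot 0 + \frac{1}{3} \cdot 1\right) 1 = 6080 + 66 \left(- \frac{20}{3} + 0 + \frac{1}{3}\right) 1 = 6080 + 66 \left(\left(- \frac{19}{3}\right) 1\right) = 6080 + 66 \left(- \frac{19}{3}\right) = 6080 - 418 = 5662$)
$\frac{1}{-10334 - 13983} + O = \frac{1}{-10334 - 13983} + 5662 = \frac{1}{-24317} + 5662 = - \frac{1}{24317} + 5662 = \frac{137682853}{24317}$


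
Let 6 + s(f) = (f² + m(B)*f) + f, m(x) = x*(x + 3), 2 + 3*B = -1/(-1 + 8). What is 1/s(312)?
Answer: 49/4759890 ≈ 1.0294e-5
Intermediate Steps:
B = -5/7 (B = -⅔ + (-1/(-1 + 8))/3 = -⅔ + (-1/7)/3 = -⅔ + (-1*⅐)/3 = -⅔ + (⅓)*(-⅐) = -⅔ - 1/21 = -5/7 ≈ -0.71429)
m(x) = x*(3 + x)
s(f) = -6 + f² - 31*f/49 (s(f) = -6 + ((f² + (-5*(3 - 5/7)/7)*f) + f) = -6 + ((f² + (-5/7*16/7)*f) + f) = -6 + ((f² - 80*f/49) + f) = -6 + (f² - 31*f/49) = -6 + f² - 31*f/49)
1/s(312) = 1/(-6 + 312² - 31/49*312) = 1/(-6 + 97344 - 9672/49) = 1/(4759890/49) = 49/4759890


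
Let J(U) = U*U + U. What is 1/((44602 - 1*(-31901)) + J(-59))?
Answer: 1/79925 ≈ 1.2512e-5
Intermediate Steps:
J(U) = U + U**2 (J(U) = U**2 + U = U + U**2)
1/((44602 - 1*(-31901)) + J(-59)) = 1/((44602 - 1*(-31901)) - 59*(1 - 59)) = 1/((44602 + 31901) - 59*(-58)) = 1/(76503 + 3422) = 1/79925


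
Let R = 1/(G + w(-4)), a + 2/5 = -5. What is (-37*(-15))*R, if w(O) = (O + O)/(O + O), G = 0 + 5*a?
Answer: -555/26 ≈ -21.346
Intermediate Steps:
a = -27/5 (a = -⅖ - 5 = -27/5 ≈ -5.4000)
G = -27 (G = 0 + 5*(-27/5) = 0 - 27 = -27)
w(O) = 1 (w(O) = (2*O)/((2*O)) = (2*O)*(1/(2*O)) = 1)
R = -1/26 (R = 1/(-27 + 1) = 1/(-26) = -1/26 ≈ -0.038462)
(-37*(-15))*R = -37*(-15)*(-1/26) = 555*(-1/26) = -555/26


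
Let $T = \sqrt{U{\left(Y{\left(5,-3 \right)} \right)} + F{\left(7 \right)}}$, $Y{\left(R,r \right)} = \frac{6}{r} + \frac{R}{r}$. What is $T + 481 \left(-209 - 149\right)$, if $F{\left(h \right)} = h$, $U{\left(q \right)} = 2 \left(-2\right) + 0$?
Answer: $-172198 + \sqrt{3} \approx -1.722 \cdot 10^{5}$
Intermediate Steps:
$U{\left(q \right)} = -4$ ($U{\left(q \right)} = -4 + 0 = -4$)
$T = \sqrt{3}$ ($T = \sqrt{-4 + 7} = \sqrt{3} \approx 1.732$)
$T + 481 \left(-209 - 149\right) = \sqrt{3} + 481 \left(-209 - 149\right) = \sqrt{3} + 481 \left(-358\right) = \sqrt{3} - 172198 = -172198 + \sqrt{3}$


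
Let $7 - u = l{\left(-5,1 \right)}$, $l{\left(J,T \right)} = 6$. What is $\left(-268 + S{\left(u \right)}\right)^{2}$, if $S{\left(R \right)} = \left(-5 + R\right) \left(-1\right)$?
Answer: $69696$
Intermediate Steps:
$u = 1$ ($u = 7 - 6 = 1$)
$S{\left(R \right)} = 5 - R$
$\left(-268 + S{\left(u \right)}\right)^{2} = \left(-268 + \left(5 - 1\right)\right)^{2} = \left(-268 + 4\right)^{2} = \left(-264\right)^{2} = 69696$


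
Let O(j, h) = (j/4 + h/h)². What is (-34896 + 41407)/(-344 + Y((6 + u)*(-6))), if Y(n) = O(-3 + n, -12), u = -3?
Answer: -104176/5215 ≈ -19.976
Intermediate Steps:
O(j, h) = (1 + j/4)² (O(j, h) = (j*(¼) + 1)² = (j/4 + 1)² = (1 + j/4)²)
Y(n) = (1 + n)²/16 (Y(n) = (4 + (-3 + n))²/16 = (1 + n)²/16)
(-34896 + 41407)/(-344 + Y((6 + u)*(-6))) = (-34896 + 41407)/(-344 + (1 + (6 - 3)*(-6))²/16) = 6511/(-344 + (1 + 3*(-6))²/16) = 6511/(-344 + (1 - 18)²/16) = 6511/(-344 + (1/16)*(-17)²) = 6511/(-344 + (1/16)*289) = 6511/(-344 + 289/16) = 6511/(-5215/16) = 6511*(-16/5215) = -104176/5215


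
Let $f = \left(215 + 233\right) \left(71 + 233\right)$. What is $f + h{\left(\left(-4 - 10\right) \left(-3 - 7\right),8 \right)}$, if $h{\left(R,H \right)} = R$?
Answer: $136332$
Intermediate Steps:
$f = 136192$ ($f = 448 \cdot 304 = 136192$)
$f + h{\left(\left(-4 - 10\right) \left(-3 - 7\right),8 \right)} = 136192 + \left(-4 - 10\right) \left(-3 - 7\right) = 136192 - -140 = 136192 + 140 = 136332$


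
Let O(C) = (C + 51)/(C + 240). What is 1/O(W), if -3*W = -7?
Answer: 727/160 ≈ 4.5437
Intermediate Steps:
W = 7/3 (W = -⅓*(-7) = 7/3 ≈ 2.3333)
O(C) = (51 + C)/(240 + C)
1/O(W) = 1/((51 + 7/3)/(240 + 7/3)) = 1/((160/3)/(727/3)) = 1/((3/727)*(160/3)) = 1/(160/727) = 727/160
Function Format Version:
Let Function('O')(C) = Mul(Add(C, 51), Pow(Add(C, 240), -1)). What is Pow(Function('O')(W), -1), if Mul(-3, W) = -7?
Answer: Rational(727, 160) ≈ 4.5437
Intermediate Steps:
W = Rational(7, 3) (W = Mul(Rational(-1, 3), -7) = Rational(7, 3) ≈ 2.3333)
Function('O')(C) = Mul(Pow(Add(240, C), -1), Add(51, C)) (Function('O')(C) = Mul(Add(51, C), Pow(Add(240, C), -1)) = Mul(Pow(Add(240, C), -1), Add(51, C)))
Pow(Function('O')(W), -1) = Pow(Mul(Pow(Add(240, Rational(7, 3)), -1), Add(51, Rational(7, 3))), -1) = Pow(Mul(Pow(Rational(727, 3), -1), Rational(160, 3)), -1) = Pow(Mul(Rational(3, 727), Rational(160, 3)), -1) = Pow(Rational(160, 727), -1) = Rational(727, 160)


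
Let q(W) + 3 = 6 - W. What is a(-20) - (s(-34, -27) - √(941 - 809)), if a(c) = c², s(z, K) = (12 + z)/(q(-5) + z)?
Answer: 5189/13 + 2*√33 ≈ 410.64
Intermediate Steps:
q(W) = 3 - W (q(W) = -3 + (6 - W) = 3 - W)
s(z, K) = (12 + z)/(8 + z) (s(z, K) = (12 + z)/((3 - 1*(-5)) + z) = (12 + z)/((3 + 5) + z) = (12 + z)/(8 + z))
a(-20) - (s(-34, -27) - √(941 - 809)) = (-20)² - ((12 - 34)/(8 - 34) - √(941 - 809)) = 400 - (-22/(-26) - √132) = 400 - (-1/26*(-22) - 2*√33) = 400 - (11/13 - 2*√33) = 400 + (-11/13 + 2*√33) = 5189/13 + 2*√33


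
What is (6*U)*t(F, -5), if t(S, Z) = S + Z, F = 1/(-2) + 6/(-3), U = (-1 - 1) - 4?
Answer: 270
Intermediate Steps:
U = -6 (U = -2 - 4 = -6)
F = -5/2 (F = 1*(-½) + 6*(-⅓) = -½ - 2 = -5/2 ≈ -2.5000)
(6*U)*t(F, -5) = (6*(-6))*(-5/2 - 5) = -36*(-15/2) = 270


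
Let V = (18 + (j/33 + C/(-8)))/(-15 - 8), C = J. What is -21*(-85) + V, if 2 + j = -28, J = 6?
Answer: 1805701/1012 ≈ 1784.3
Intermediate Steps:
j = -30 (j = -2 - 28 = -30)
C = 6
V = -719/1012 (V = (18 + (-30/33 + 6/(-8)))/(-15 - 8) = (18 + (-30*1/33 + 6*(-⅛)))/(-23) = (18 + (-10/11 - ¾))*(-1/23) = (18 - 73/44)*(-1/23) = (719/44)*(-1/23) = -719/1012 ≈ -0.71047)
-21*(-85) + V = -21*(-85) - 719/1012 = 1785 - 719/1012 = 1805701/1012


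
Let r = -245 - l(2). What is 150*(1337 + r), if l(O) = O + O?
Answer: 163200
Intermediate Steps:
l(O) = 2*O
r = -249 (r = -245 - 2*2 = -245 - 1*4 = -245 - 4 = -249)
150*(1337 + r) = 150*(1337 - 249) = 150*1088 = 163200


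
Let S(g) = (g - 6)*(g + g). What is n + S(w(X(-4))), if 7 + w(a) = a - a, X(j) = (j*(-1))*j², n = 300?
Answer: 482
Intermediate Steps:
X(j) = -j³ (X(j) = (-j)*j² = -j³)
w(a) = -7 (w(a) = -7 + (a - a) = -7 + 0 = -7)
S(g) = 2*g*(-6 + g) (S(g) = (-6 + g)*(2*g) = 2*g*(-6 + g))
n + S(w(X(-4))) = 300 + 2*(-7)*(-6 - 7) = 300 + 2*(-7)*(-13) = 300 + 182 = 482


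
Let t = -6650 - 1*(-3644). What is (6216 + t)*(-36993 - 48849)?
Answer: -275552820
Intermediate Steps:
t = -3006 (t = -6650 + 3644 = -3006)
(6216 + t)*(-36993 - 48849) = (6216 - 3006)*(-36993 - 48849) = 3210*(-85842) = -275552820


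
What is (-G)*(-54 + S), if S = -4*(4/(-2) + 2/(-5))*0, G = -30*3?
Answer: -4860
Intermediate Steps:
G = -90
S = 0 (S = -4*(4*(-½) + 2*(-⅕))*0 = -4*(-2 - ⅖)*0 = -4*(-12/5)*0 = (48/5)*0 = 0)
(-G)*(-54 + S) = (-1*(-90))*(-54 + 0) = 90*(-54) = -4860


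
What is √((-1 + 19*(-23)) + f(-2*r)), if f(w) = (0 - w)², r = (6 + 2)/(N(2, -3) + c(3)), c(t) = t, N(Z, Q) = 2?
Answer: I*√10694/5 ≈ 20.682*I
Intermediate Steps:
r = 8/5 (r = (6 + 2)/(2 + 3) = 8/5 ≈ 1.6000)
f(w) = w² (f(w) = (-w)² = w²)
√((-1 + 19*(-23)) + f(-2*r)) = √((-1 + 19*(-23)) + (-2*8/5)²) = √((-1 - 437) + (-16/5)²) = √(-438 + 256/25) = √(-10694/25) = I*√10694/5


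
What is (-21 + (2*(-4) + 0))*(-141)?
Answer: 4089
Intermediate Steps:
(-21 + (2*(-4) + 0))*(-141) = (-21 + (-8 + 0))*(-141) = (-21 - 8)*(-141) = -29*(-141) = 4089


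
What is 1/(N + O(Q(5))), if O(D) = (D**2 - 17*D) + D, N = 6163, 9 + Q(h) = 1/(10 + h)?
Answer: 225/1436791 ≈ 0.00015660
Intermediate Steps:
Q(h) = -9 + 1/(10 + h)
O(D) = D**2 - 16*D
1/(N + O(Q(5))) = 1/(6163 + ((-89 - 9*5)/(10 + 5))*(-16 + (-89 - 9*5)/(10 + 5))) = 1/(6163 + ((-89 - 45)/15)*(-16 + (-89 - 45)/15)) = 1/(6163 + ((1/15)*(-134))*(-16 + (1/15)*(-134))) = 1/(6163 - 134*(-16 - 134/15)/15) = 1/(6163 - 134/15*(-374/15)) = 1/(6163 + 50116/225) = 1/(1436791/225) = 225/1436791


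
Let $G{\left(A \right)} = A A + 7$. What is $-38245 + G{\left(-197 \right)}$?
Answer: $571$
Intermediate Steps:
$G{\left(A \right)} = 7 + A^{2}$ ($G{\left(A \right)} = A^{2} + 7 = 7 + A^{2}$)
$-38245 + G{\left(-197 \right)} = -38245 + \left(7 + \left(-197\right)^{2}\right) = -38245 + \left(7 + 38809\right) = -38245 + 38816 = 571$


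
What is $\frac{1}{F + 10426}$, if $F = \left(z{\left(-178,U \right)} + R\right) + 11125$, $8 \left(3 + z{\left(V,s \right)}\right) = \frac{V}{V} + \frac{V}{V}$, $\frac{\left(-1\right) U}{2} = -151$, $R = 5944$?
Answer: $\frac{4}{109969} \approx 3.6374 \cdot 10^{-5}$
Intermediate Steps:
$U = 302$ ($U = \left(-2\right) \left(-151\right) = 302$)
$z{\left(V,s \right)} = - \frac{11}{4}$ ($z{\left(V,s \right)} = -3 + \frac{\frac{V}{V} + \frac{V}{V}}{8} = -3 + \frac{1 + 1}{8} = -3 + \frac{1}{8} \cdot 2 = -3 + \frac{1}{4} = - \frac{11}{4}$)
$F = \frac{68265}{4}$ ($F = \left(- \frac{11}{4} + 5944\right) + 11125 = \frac{23765}{4} + 11125 = \frac{68265}{4} \approx 17066.0$)
$\frac{1}{F + 10426} = \frac{1}{\frac{68265}{4} + 10426} = \frac{1}{\frac{109969}{4}} = \frac{4}{109969}$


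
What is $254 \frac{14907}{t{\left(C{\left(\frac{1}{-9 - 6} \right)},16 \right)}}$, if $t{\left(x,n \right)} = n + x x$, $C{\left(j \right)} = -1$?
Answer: $\frac{3786378}{17} \approx 2.2273 \cdot 10^{5}$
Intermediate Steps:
$t{\left(x,n \right)} = n + x^{2}$
$254 \frac{14907}{t{\left(C{\left(\frac{1}{-9 - 6} \right)},16 \right)}} = 254 \frac{14907}{16 + \left(-1\right)^{2}} = 254 \frac{14907}{16 + 1} = 254 \cdot \frac{14907}{17} = \frac{3786378}{17}$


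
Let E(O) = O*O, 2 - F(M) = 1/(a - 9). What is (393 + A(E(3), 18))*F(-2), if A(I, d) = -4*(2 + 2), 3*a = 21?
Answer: 1885/2 ≈ 942.50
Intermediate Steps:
a = 7 (a = (⅓)*21 = 7)
F(M) = 5/2 (F(M) = 2 - 1/(7 - 9) = 2 - 1/(-2) = 2 - 1*(-½) = 2 + ½ = 5/2)
E(O) = O²
A(I, d) = -16 (A(I, d) = -4*4 = -16)
(393 + A(E(3), 18))*F(-2) = (393 - 16)*(5/2) = 377*(5/2) = 1885/2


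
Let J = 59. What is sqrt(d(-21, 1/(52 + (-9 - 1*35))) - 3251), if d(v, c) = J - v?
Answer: I*sqrt(3171) ≈ 56.312*I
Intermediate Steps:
d(v, c) = 59 - v
sqrt(d(-21, 1/(52 + (-9 - 1*35))) - 3251) = sqrt((59 - 1*(-21)) - 3251) = sqrt((59 + 21) - 3251) = sqrt(80 - 3251) = sqrt(-3171) = I*sqrt(3171)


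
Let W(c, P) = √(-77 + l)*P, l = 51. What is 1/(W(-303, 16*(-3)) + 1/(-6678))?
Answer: 6678*I/(-I + 320544*√26) ≈ -2.4998e-9 + 0.0040857*I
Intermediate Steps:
W(c, P) = I*P*√26 (W(c, P) = √(-77 + 51)*P = √(-26)*P = (I*√26)*P = I*P*√26)
1/(W(-303, 16*(-3)) + 1/(-6678)) = 1/(I*(16*(-3))*√26 + 1/(-6678)) = 1/(I*(-48)*√26 - 1/6678) = 1/(-48*I*√26 - 1/6678) = 1/(-1/6678 - 48*I*√26)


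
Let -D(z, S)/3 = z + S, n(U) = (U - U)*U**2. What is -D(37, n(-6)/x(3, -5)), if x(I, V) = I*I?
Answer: 111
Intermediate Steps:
x(I, V) = I**2
n(U) = 0 (n(U) = 0*U**2 = 0)
D(z, S) = -3*S - 3*z (D(z, S) = -3*(z + S) = -3*(S + z) = -3*S - 3*z)
-D(37, n(-6)/x(3, -5)) = -(-0/(3**2) - 3*37) = -(-0/9 - 111) = -(-3*0 - 111) = -(0 - 111) = -1*(-111) = 111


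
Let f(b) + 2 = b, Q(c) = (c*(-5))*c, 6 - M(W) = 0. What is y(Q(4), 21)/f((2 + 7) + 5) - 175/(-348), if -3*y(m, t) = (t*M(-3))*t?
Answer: -25403/348 ≈ -72.997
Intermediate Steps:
M(W) = 6 (M(W) = 6 - 1*0 = 6 + 0 = 6)
Q(c) = -5*c² (Q(c) = (-5*c)*c = -5*c²)
f(b) = -2 + b
y(m, t) = -2*t² (y(m, t) = -t*6*t/3 = -6*t*t/3 = -2*t²)
y(Q(4), 21)/f((2 + 7) + 5) - 175/(-348) = (-2*21²)/(-2 + ((2 + 7) + 5)) - 175/(-348) = (-2*441)/(-2 + (9 + 5)) - 175*(-1/348) = -882/(-2 + 14) + 175/348 = -882/12 + 175/348 = -882*1/12 + 175/348 = -147/2 + 175/348 = -25403/348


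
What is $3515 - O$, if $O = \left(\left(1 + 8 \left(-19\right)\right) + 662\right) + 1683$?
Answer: $1321$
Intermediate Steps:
$O = 2194$ ($O = \left(\left(1 - 152\right) + 662\right) + 1683 = \left(-151 + 662\right) + 1683 = 511 + 1683 = 2194$)
$3515 - O = 3515 - 2194 = 1321$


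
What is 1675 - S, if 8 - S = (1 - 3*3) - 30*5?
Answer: 1509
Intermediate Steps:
S = 166 (S = 8 - ((1 - 3*3) - 30*5) = 8 - ((1 - 9) - 150) = 8 - (-8 - 150) = 8 - 1*(-158) = 8 + 158 = 166)
1675 - S = 1675 - 1*166 = 1675 - 166 = 1509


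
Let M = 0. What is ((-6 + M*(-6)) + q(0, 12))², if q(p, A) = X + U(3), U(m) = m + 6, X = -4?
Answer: 1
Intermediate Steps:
U(m) = 6 + m
q(p, A) = 5 (q(p, A) = -4 + (6 + 3) = -4 + 9 = 5)
((-6 + M*(-6)) + q(0, 12))² = ((-6 + 0*(-6)) + 5)² = ((-6 + 0) + 5)² = (-6 + 5)² = (-1)² = 1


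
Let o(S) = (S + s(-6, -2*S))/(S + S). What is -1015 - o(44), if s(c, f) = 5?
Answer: -89369/88 ≈ -1015.6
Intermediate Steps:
o(S) = (5 + S)/(2*S) (o(S) = (S + 5)/(S + S) = (5 + S)/((2*S)) = (5 + S)*(1/(2*S)) = (5 + S)/(2*S))
-1015 - o(44) = -1015 - (5 + 44)/(2*44) = -1015 - 49/(2*44) = -1015 - 1*49/88 = -1015 - 49/88 = -89369/88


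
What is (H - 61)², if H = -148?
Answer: 43681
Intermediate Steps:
(H - 61)² = (-148 - 61)² = (-209)² = 43681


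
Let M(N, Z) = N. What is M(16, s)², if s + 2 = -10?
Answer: 256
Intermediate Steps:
s = -12 (s = -2 - 10 = -12)
M(16, s)² = 16² = 256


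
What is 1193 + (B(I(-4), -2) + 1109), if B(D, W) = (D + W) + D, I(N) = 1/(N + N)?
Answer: 9199/4 ≈ 2299.8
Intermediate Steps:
I(N) = 1/(2*N)
B(D, W) = W + 2*D
1193 + (B(I(-4), -2) + 1109) = 1193 + ((-2 + 2*((½)/(-4))) + 1109) = 1193 + ((-2 + 2*((½)*(-¼))) + 1109) = 1193 + ((-2 + 2*(-⅛)) + 1109) = 1193 + ((-2 - ¼) + 1109) = 1193 + (-9/4 + 1109) = 1193 + 4427/4 = 9199/4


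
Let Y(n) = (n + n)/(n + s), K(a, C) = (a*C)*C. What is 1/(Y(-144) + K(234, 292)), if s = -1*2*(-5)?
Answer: 67/1336769136 ≈ 5.0121e-8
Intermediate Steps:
K(a, C) = a*C² (K(a, C) = (C*a)*C = a*C²)
s = 10 (s = -2*(-5) = 10)
Y(n) = 2*n/(10 + n) (Y(n) = (n + n)/(n + 10) = (2*n)/(10 + n) = 2*n/(10 + n))
1/(Y(-144) + K(234, 292)) = 1/(2*(-144)/(10 - 144) + 234*292²) = 1/(2*(-144)/(-134) + 234*85264) = 1/(2*(-144)*(-1/134) + 19951776) = 1/(144/67 + 19951776) = 1/(1336769136/67) = 67/1336769136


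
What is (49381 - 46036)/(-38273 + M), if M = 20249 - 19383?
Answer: -1115/12469 ≈ -0.089422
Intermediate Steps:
M = 866
(49381 - 46036)/(-38273 + M) = (49381 - 46036)/(-38273 + 866) = 3345/(-37407) = 3345*(-1/37407) = -1115/12469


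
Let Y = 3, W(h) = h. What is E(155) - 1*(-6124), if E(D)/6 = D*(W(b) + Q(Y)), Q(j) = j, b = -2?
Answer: 7054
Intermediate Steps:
E(D) = 6*D (E(D) = 6*(D*(-2 + 3)) = 6*(D*1) = 6*D)
E(155) - 1*(-6124) = 6*155 - 1*(-6124) = 930 + 6124 = 7054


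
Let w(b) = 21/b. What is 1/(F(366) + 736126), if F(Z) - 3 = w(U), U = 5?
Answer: 5/3680666 ≈ 1.3585e-6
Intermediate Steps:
F(Z) = 36/5 (F(Z) = 3 + 21/5 = 36/5)
1/(F(366) + 736126) = 1/(36/5 + 736126) = 1/(3680666/5) = 5/3680666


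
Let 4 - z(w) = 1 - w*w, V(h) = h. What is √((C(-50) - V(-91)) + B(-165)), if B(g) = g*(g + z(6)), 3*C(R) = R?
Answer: √187779/3 ≈ 144.44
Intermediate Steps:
z(w) = 3 + w² (z(w) = 4 - (1 - w*w) = 4 - (1 - w²) = 4 + (-1 + w²) = 3 + w²)
C(R) = R/3
B(g) = g*(39 + g) (B(g) = g*(g + (3 + 6²)) = g*(g + (3 + 36)) = g*(g + 39) = g*(39 + g))
√((C(-50) - V(-91)) + B(-165)) = √(((⅓)*(-50) - 1*(-91)) - 165*(39 - 165)) = √((-50/3 + 91) - 165*(-126)) = √(223/3 + 20790) = √(62593/3) = √187779/3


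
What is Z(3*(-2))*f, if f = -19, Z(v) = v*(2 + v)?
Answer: -456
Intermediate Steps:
Z(3*(-2))*f = ((3*(-2))*(2 + 3*(-2)))*(-19) = -6*(2 - 6)*(-19) = -6*(-4)*(-19) = 24*(-19) = -456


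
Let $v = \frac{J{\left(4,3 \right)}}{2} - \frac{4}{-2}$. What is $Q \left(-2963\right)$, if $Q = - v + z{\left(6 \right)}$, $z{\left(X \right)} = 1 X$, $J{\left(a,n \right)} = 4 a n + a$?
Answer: $65186$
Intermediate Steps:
$J{\left(a,n \right)} = a + 4 a n$ ($J{\left(a,n \right)} = 4 a n + a = a + 4 a n$)
$z{\left(X \right)} = X$
$v = 28$ ($v = \frac{4 \left(1 + 4 \cdot 3\right)}{2} - \frac{4}{-2} = 4 \left(1 + 12\right) \frac{1}{2} - -2 = 4 \cdot 13 \cdot \frac{1}{2} + 2 = 52 \cdot \frac{1}{2} + 2 = 26 + 2 = 28$)
$Q = -22$ ($Q = \left(-1\right) 28 + 6 = -28 + 6 = -22$)
$Q \left(-2963\right) = \left(-22\right) \left(-2963\right) = 65186$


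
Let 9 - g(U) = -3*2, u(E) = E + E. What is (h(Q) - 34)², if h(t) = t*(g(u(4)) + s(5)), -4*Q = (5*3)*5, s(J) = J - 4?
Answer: 111556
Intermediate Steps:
u(E) = 2*E
s(J) = -4 + J
g(U) = 15 (g(U) = 9 - (-3)*2 = 9 - 1*(-6) = 9 + 6 = 15)
Q = -75/4 (Q = -5*3*5/4 = -15*5/4 = -¼*75 = -75/4 ≈ -18.750)
h(t) = 16*t (h(t) = t*(15 + (-4 + 5)) = t*(15 + 1) = t*16 = 16*t)
(h(Q) - 34)² = (16*(-75/4) - 34)² = (-300 - 34)² = (-334)² = 111556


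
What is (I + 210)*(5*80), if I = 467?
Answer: 270800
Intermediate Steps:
(I + 210)*(5*80) = (467 + 210)*(5*80) = 677*400 = 270800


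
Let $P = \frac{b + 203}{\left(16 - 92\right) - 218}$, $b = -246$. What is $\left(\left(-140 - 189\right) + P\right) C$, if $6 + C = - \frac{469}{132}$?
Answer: $\frac{121917263}{38808} \approx 3141.6$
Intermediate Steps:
$P = \frac{43}{294}$ ($P = \frac{-246 + 203}{\left(16 - 92\right) - 218} = - \frac{43}{-76 - 218} = - \frac{43}{-294} = \left(-43\right) \left(- \frac{1}{294}\right) = \frac{43}{294} \approx 0.14626$)
$C = - \frac{1261}{132}$ ($C = -6 - \frac{469}{132} = - \frac{1261}{132} \approx -9.553$)
$\left(\left(-140 - 189\right) + P\right) C = \left(\left(-140 - 189\right) + \frac{43}{294}\right) \left(- \frac{1261}{132}\right) = \left(-329 + \frac{43}{294}\right) \left(- \frac{1261}{132}\right) = \left(- \frac{96683}{294}\right) \left(- \frac{1261}{132}\right) = \frac{121917263}{38808}$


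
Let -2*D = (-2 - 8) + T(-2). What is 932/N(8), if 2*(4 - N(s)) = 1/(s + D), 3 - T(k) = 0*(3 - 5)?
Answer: 21436/91 ≈ 235.56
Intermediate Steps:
T(k) = 3 (T(k) = 3 - 0*(3 - 5) = 3 - 0*(-2) = 3 - 1*0 = 3 + 0 = 3)
D = 7/2 (D = -((-2 - 8) + 3)/2 = -(-10 + 3)/2 = -½*(-7) = 7/2 ≈ 3.5000)
N(s) = 4 - 1/(2*(7/2 + s)) (N(s) = 4 - 1/(2*(s + 7/2)) = 4 - 1/(2*(7/2 + s)))
932/N(8) = 932/(((27 + 8*8)/(7 + 2*8))) = 932/(((27 + 64)/(7 + 16))) = 932/((91/23)) = 932/(((1/23)*91)) = 932/(91/23) = 932*(23/91) = 21436/91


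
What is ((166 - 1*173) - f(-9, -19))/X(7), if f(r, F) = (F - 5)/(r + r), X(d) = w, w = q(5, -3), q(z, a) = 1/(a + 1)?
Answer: 50/3 ≈ 16.667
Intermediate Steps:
q(z, a) = 1/(1 + a)
w = -½ (w = 1/(1 - 3) = 1/(-2) = -½ ≈ -0.50000)
X(d) = -½
f(r, F) = (-5 + F)/(2*r) (f(r, F) = (-5 + F)/((2*r)) = (-5 + F)*(1/(2*r)) = (-5 + F)/(2*r))
((166 - 1*173) - f(-9, -19))/X(7) = ((166 - 1*173) - (-5 - 19)/(2*(-9)))/(-½) = ((166 - 173) - (-1)*(-24)/(2*9))*(-2) = (-7 - 1*4/3)*(-2) = (-7 - 4/3)*(-2) = -25/3*(-2) = 50/3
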